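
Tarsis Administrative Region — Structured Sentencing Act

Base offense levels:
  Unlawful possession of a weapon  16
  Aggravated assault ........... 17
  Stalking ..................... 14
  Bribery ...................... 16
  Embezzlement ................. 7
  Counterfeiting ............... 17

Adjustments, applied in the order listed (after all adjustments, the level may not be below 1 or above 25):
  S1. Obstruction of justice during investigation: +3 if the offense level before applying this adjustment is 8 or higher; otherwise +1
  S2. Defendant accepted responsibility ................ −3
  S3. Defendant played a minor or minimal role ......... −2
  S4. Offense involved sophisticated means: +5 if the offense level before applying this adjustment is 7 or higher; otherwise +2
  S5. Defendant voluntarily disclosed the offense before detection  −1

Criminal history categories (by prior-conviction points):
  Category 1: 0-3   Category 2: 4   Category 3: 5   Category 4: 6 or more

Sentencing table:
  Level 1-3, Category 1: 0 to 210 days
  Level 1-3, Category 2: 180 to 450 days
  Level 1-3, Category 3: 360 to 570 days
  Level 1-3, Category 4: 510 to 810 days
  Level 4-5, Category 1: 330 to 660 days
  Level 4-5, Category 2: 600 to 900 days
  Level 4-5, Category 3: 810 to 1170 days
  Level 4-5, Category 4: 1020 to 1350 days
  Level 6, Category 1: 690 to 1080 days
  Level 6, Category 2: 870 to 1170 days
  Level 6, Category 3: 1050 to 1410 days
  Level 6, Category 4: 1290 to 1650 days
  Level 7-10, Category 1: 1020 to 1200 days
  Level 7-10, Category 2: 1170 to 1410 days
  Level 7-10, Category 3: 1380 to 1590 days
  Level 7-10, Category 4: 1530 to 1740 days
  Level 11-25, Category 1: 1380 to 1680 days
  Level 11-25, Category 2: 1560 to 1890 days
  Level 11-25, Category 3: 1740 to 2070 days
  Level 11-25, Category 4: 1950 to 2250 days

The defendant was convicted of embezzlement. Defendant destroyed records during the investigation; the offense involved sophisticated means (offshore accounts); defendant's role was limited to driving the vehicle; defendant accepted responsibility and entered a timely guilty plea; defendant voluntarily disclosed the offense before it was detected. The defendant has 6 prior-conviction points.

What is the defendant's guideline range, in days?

1020-1350 days

Base offense level for embezzlement: 7.
S1 applies (level before this adjustment is 7 < 8, so +1): 7 + 1 = 8.
S2 applies: 8 − 3 = 5.
S3 applies: 5 − 2 = 3.
S4 applies (level before this adjustment is 3 < 7, so +2): 3 + 2 = 5.
S5 applies: 5 − 1 = 4.
Final offense level: 4.
Criminal history: 6 prior points → Category 4 (6+).
Level 4 falls in the 4-5 band.
Grid: Level 4-5 × Category 4 = 1020-1350 days.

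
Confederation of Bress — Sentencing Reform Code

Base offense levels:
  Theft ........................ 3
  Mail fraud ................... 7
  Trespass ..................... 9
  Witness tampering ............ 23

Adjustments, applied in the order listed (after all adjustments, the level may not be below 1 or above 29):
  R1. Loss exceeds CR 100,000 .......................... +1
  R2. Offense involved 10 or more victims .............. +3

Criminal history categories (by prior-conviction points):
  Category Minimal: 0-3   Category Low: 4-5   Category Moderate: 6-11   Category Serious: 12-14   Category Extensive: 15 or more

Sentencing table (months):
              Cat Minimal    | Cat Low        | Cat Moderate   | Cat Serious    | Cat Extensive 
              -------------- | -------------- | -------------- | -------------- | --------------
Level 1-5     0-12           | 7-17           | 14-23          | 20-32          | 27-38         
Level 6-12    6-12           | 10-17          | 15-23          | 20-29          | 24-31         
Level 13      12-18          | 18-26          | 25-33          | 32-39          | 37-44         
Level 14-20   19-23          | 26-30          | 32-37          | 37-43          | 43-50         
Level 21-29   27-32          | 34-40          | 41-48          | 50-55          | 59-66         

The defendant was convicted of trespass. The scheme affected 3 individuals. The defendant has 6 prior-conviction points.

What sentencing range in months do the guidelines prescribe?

15-23 months

Base offense level for trespass: 9.
Final offense level: 9.
Criminal history: 6 prior points → Category Moderate (6-11).
Level 9 falls in the 6-12 band.
Grid: Level 6-12 × Category Moderate = 15-23 months.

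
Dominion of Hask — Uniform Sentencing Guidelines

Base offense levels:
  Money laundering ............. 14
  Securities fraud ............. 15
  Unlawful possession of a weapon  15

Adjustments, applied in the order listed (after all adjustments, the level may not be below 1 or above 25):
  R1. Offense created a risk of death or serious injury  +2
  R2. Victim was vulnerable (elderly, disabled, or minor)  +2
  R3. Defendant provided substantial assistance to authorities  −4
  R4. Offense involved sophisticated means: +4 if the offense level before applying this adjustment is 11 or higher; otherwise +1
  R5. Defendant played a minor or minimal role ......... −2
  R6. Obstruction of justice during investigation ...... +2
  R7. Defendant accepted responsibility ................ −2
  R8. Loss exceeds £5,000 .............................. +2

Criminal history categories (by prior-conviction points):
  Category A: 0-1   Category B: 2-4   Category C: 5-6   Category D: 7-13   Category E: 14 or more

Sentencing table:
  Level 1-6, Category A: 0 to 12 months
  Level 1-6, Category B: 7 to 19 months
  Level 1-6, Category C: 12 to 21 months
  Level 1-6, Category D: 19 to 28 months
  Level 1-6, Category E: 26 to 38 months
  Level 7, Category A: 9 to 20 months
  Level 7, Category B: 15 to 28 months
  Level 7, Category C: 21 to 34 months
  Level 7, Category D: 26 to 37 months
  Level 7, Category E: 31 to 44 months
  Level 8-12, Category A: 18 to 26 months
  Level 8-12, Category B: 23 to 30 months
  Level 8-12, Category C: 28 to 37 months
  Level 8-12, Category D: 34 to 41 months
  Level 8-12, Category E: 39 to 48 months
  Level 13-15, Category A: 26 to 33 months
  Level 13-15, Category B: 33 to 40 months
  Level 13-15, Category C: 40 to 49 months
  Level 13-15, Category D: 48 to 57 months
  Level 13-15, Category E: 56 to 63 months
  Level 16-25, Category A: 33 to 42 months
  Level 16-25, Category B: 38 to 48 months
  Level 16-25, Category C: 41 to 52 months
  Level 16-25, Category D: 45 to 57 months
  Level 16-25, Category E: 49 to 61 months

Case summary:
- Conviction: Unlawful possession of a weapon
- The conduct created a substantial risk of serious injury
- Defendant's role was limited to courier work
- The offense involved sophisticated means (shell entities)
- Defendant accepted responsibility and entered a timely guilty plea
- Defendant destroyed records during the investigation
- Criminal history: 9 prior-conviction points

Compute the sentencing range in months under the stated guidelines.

Base offense level for unlawful possession of a weapon: 15.
R1 applies: 15 + 2 = 17.
R4 applies (level before this adjustment is 17 ≥ 11, so +4): 17 + 4 = 21.
R5 applies: 21 − 2 = 19.
R6 applies: 19 + 2 = 21.
R7 applies: 21 − 2 = 19.
R8 does not apply.
Final offense level: 19.
Criminal history: 9 prior points → Category D (7-13).
Level 19 falls in the 16-25 band.
Grid: Level 16-25 × Category D = 45-57 months.

45-57 months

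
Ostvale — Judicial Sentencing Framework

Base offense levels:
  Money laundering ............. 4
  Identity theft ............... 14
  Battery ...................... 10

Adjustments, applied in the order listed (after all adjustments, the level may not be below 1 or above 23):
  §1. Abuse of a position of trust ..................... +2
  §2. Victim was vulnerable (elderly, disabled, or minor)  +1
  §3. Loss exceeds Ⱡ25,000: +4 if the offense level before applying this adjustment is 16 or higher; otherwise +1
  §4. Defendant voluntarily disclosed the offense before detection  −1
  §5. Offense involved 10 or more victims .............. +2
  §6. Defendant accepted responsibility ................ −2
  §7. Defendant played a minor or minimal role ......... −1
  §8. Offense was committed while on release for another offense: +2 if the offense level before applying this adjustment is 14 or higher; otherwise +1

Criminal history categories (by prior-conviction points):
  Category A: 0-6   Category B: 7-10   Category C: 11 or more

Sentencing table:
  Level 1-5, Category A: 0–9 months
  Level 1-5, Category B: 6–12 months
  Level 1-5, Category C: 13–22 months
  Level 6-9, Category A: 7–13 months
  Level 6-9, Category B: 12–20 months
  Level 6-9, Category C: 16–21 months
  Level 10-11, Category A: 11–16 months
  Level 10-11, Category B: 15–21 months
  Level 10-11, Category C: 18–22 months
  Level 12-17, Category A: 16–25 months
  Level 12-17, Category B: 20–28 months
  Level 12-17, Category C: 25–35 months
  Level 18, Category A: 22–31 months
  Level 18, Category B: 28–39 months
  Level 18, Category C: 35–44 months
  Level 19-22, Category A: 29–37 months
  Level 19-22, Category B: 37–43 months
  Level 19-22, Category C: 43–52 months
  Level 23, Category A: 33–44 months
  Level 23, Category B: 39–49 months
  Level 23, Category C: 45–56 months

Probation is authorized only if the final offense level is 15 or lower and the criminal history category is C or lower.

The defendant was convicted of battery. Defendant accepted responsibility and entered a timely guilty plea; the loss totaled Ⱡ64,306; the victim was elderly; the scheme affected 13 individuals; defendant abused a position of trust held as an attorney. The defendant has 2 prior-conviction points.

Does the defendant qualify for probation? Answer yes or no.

Base offense level for battery: 10.
§1 applies: 10 + 2 = 12.
§2 applies: 12 + 1 = 13.
§3 applies (level before this adjustment is 13 < 16, so +1): 13 + 1 = 14.
§5 applies: 14 + 2 = 16.
§6 applies: 16 − 2 = 14.
Final offense level: 14.
Criminal history: 2 prior points → Category A (0-6).
Level 14 falls in the 12-17 band.
Grid: Level 12-17 × Category A = 16-25 months.
Probation check: level 14 ≤ 15 and category A ≤ C → eligible.

Yes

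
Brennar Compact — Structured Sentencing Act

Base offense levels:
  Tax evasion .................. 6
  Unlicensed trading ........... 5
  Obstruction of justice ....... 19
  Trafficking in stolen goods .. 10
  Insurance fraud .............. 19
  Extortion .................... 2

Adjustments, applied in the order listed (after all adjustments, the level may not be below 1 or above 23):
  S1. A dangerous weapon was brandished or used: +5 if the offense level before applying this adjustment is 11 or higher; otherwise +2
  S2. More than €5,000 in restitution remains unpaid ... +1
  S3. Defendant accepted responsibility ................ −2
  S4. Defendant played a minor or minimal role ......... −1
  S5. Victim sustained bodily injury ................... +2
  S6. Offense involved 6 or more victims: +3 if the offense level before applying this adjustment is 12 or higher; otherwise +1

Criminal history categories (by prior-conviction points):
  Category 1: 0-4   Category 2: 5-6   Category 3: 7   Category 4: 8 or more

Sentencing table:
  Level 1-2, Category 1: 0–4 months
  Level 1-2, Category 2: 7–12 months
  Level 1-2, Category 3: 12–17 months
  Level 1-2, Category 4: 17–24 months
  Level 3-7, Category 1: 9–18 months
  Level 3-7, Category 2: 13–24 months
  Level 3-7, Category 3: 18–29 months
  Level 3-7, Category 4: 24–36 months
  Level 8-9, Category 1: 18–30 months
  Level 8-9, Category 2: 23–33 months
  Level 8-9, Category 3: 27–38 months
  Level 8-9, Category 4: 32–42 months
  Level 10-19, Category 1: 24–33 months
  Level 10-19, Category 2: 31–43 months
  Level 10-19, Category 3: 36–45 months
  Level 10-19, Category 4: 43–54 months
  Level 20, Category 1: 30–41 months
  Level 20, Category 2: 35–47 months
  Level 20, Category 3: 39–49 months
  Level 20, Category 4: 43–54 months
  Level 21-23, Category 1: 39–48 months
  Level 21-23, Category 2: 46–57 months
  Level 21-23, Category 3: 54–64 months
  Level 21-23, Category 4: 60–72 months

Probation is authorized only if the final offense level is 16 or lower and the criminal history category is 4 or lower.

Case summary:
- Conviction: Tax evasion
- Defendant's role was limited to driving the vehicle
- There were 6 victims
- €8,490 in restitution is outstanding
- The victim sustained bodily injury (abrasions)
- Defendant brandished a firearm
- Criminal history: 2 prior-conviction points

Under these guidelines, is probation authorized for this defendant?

Base offense level for tax evasion: 6.
S1 applies (level before this adjustment is 6 < 11, so +2): 6 + 2 = 8.
S2 applies: 8 + 1 = 9.
S3 does not apply.
S4 applies: 9 − 1 = 8.
S5 applies: 8 + 2 = 10.
S6 applies (level before this adjustment is 10 < 12, so +1): 10 + 1 = 11.
Final offense level: 11.
Criminal history: 2 prior points → Category 1 (0-4).
Level 11 falls in the 10-19 band.
Grid: Level 10-19 × Category 1 = 24-33 months.
Probation check: level 11 ≤ 16 and category 1 ≤ 4 → eligible.

Yes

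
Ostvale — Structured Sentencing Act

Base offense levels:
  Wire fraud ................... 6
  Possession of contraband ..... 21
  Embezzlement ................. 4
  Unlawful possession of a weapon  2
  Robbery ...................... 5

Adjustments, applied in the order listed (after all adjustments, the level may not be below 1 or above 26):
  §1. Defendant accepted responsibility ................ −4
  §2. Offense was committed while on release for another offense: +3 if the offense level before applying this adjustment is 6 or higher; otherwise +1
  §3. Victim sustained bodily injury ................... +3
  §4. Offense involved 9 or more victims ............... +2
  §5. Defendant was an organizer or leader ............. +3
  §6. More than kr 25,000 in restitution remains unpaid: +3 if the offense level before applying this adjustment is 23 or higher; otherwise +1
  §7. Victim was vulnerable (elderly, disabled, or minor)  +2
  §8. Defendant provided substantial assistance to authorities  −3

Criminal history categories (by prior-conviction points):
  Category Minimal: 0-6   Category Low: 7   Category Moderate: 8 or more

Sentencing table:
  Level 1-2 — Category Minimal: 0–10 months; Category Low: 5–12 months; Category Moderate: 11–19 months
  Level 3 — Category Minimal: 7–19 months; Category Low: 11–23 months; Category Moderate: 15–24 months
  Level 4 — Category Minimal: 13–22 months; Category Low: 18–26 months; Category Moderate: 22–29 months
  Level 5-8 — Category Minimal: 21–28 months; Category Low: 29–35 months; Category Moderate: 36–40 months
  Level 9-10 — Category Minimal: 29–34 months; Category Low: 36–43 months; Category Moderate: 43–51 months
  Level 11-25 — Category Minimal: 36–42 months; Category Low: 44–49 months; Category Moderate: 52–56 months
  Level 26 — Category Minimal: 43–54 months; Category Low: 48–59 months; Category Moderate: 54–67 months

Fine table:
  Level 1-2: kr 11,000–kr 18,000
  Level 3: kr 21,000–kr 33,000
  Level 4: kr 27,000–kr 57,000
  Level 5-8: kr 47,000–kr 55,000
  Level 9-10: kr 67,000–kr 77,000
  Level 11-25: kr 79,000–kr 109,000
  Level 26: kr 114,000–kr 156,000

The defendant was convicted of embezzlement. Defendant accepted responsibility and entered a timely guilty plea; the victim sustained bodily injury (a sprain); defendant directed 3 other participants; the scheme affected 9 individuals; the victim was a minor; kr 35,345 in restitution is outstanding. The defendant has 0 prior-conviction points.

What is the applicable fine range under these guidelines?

kr 79,000–kr 109,000

Base offense level for embezzlement: 4.
§1 applies: 4 − 4 = 0.
§2 does not apply.
§3 applies: 0 + 3 = 3.
§4 applies: 3 + 2 = 5.
§5 applies: 5 + 3 = 8.
§6 applies (level before this adjustment is 8 < 23, so +1): 8 + 1 = 9.
§7 applies: 9 + 2 = 11.
Final offense level: 11.
Level 11 falls in the 11-25 band.
Fine table: Level 11-25 → kr 79,000–kr 109,000.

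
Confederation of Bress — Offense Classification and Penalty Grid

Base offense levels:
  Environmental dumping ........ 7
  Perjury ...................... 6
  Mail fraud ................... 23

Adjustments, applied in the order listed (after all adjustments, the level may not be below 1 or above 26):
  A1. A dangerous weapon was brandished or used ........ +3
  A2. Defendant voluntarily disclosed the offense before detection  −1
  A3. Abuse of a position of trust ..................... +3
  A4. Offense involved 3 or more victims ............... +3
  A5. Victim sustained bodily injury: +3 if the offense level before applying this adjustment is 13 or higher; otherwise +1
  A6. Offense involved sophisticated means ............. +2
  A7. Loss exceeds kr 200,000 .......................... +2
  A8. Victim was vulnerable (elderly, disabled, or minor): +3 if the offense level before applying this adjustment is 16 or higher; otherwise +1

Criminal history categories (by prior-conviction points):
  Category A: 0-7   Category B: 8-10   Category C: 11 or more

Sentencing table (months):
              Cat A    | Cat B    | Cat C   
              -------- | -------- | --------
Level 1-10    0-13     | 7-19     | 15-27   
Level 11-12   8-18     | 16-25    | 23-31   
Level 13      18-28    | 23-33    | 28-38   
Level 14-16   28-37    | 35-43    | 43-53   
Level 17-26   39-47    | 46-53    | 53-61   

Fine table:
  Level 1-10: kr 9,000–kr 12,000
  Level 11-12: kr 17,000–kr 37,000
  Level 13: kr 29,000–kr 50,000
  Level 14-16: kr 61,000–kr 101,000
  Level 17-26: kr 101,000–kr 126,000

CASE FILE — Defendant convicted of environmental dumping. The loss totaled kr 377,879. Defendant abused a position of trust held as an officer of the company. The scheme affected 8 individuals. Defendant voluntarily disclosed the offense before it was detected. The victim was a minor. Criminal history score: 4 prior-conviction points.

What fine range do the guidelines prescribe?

kr 61,000–kr 101,000

Base offense level for environmental dumping: 7.
A2 applies: 7 − 1 = 6.
A3 applies: 6 + 3 = 9.
A4 applies: 9 + 3 = 12.
A5 does not apply.
A7 applies: 12 + 2 = 14.
A8 applies (level before this adjustment is 14 < 16, so +1): 14 + 1 = 15.
Final offense level: 15.
Level 15 falls in the 14-16 band.
Fine table: Level 14-16 → kr 61,000–kr 101,000.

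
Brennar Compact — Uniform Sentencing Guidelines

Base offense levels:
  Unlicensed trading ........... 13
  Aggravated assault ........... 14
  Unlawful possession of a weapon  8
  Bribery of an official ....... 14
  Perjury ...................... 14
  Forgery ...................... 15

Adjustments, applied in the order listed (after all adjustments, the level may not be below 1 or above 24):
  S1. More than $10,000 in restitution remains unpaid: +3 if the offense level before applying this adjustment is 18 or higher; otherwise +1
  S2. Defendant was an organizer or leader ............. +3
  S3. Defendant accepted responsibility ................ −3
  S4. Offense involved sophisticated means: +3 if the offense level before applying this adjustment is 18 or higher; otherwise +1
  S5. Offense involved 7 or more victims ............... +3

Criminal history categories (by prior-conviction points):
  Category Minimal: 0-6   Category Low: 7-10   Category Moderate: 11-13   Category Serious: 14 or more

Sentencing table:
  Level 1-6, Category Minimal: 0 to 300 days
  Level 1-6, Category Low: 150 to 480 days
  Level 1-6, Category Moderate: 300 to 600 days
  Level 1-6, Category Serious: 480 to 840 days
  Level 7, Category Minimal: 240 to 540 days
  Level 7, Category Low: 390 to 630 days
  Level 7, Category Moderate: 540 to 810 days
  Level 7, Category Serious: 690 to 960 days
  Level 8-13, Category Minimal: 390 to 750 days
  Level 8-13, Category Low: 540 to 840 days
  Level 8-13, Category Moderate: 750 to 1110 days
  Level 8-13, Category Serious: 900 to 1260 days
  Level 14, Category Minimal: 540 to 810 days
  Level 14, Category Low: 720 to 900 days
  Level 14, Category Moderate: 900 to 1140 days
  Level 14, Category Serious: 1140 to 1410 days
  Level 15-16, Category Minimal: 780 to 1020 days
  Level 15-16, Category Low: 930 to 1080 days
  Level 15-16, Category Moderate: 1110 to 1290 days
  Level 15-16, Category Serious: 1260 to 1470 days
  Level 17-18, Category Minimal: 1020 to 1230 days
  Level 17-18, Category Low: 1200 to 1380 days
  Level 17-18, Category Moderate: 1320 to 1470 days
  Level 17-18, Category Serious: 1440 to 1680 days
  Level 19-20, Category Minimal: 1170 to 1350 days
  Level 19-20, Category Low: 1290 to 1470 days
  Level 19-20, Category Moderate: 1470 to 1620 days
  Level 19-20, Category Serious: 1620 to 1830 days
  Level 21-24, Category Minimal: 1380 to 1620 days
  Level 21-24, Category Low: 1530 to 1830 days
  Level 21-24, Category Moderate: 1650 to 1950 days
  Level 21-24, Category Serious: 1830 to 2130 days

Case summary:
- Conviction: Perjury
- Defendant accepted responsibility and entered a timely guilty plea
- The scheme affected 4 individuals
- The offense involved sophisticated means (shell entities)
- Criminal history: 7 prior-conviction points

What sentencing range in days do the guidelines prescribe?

Base offense level for perjury: 14.
S1 does not apply.
S2 does not apply.
S3 applies: 14 − 3 = 11.
S4 applies (level before this adjustment is 11 < 18, so +1): 11 + 1 = 12.
Final offense level: 12.
Criminal history: 7 prior points → Category Low (7-10).
Level 12 falls in the 8-13 band.
Grid: Level 8-13 × Category Low = 540-840 days.

540-840 days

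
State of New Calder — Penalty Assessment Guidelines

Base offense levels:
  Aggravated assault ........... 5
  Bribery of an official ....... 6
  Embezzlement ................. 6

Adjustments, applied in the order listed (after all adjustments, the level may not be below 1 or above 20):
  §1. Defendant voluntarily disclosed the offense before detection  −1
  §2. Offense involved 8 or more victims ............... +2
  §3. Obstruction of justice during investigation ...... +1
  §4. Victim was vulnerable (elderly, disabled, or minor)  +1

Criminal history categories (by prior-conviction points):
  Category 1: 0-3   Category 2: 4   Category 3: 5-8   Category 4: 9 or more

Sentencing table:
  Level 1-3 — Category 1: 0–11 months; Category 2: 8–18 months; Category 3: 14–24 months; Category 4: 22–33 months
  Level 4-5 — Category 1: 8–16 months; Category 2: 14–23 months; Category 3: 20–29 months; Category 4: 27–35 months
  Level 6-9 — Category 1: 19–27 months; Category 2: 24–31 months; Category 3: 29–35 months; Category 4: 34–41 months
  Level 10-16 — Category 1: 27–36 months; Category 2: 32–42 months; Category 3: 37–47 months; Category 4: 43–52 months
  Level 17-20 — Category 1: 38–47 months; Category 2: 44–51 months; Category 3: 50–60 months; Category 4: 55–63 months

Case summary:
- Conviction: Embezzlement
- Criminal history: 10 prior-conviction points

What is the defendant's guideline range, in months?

Base offense level for embezzlement: 6.
Final offense level: 6.
Criminal history: 10 prior points → Category 4 (9+).
Level 6 falls in the 6-9 band.
Grid: Level 6-9 × Category 4 = 34-41 months.

34-41 months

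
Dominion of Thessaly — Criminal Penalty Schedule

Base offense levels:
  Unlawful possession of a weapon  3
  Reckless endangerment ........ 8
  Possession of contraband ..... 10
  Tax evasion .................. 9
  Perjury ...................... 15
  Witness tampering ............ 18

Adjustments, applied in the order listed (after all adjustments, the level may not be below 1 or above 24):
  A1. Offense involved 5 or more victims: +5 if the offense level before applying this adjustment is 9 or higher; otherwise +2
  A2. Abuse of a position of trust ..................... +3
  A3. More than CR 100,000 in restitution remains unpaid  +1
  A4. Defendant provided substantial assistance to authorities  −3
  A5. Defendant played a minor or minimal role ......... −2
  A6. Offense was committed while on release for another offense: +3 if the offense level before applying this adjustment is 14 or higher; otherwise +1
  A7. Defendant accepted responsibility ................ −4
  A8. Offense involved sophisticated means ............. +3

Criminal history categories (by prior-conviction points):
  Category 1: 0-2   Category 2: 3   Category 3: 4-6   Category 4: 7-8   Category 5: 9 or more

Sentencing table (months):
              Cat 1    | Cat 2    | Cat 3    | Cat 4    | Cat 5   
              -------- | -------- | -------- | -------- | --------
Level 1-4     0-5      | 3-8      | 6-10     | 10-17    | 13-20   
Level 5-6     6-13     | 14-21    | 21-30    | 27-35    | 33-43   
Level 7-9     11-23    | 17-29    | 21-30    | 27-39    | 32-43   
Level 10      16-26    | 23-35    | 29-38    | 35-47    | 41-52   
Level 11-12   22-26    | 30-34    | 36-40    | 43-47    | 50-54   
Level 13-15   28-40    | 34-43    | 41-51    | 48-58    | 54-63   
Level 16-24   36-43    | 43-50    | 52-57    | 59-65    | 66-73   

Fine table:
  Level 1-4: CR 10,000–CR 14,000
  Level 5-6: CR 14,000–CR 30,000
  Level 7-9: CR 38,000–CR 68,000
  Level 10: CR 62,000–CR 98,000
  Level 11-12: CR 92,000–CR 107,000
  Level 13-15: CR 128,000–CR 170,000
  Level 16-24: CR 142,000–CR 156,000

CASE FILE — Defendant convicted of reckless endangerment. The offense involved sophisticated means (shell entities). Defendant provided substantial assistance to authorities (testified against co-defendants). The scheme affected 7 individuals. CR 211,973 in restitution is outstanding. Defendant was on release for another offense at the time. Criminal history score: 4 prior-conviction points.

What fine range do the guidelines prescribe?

CR 92,000–CR 107,000

Base offense level for reckless endangerment: 8.
A1 applies (level before this adjustment is 8 < 9, so +2): 8 + 2 = 10.
A2 does not apply.
A3 applies: 10 + 1 = 11.
A4 applies: 11 − 3 = 8.
A6 applies (level before this adjustment is 8 < 14, so +1): 8 + 1 = 9.
A8 applies: 9 + 3 = 12.
Final offense level: 12.
Level 12 falls in the 11-12 band.
Fine table: Level 11-12 → CR 92,000–CR 107,000.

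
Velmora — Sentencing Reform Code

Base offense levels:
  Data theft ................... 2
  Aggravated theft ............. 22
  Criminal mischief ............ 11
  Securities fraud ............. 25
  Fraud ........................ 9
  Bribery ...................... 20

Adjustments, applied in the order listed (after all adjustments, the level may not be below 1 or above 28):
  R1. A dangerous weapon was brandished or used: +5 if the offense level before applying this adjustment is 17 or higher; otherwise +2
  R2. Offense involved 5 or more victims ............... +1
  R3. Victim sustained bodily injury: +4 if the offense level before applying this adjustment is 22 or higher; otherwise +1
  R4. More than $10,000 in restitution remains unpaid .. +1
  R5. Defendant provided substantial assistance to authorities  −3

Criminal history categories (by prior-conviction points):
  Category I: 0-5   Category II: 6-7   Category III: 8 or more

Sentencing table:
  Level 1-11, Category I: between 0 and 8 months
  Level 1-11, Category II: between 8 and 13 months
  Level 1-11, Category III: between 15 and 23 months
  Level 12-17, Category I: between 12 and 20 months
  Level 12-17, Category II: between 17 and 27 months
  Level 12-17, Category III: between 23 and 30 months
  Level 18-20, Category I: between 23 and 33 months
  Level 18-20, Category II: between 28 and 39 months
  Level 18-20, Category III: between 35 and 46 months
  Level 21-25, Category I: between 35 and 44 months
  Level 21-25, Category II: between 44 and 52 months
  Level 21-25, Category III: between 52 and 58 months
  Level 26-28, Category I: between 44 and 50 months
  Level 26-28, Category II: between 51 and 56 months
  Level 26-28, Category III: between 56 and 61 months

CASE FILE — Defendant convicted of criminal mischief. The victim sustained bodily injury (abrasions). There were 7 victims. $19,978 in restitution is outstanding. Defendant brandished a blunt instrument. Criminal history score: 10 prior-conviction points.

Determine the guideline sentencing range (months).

Base offense level for criminal mischief: 11.
R1 applies (level before this adjustment is 11 < 17, so +2): 11 + 2 = 13.
R2 applies: 13 + 1 = 14.
R3 applies (level before this adjustment is 14 < 22, so +1): 14 + 1 = 15.
R4 applies: 15 + 1 = 16.
Final offense level: 16.
Criminal history: 10 prior points → Category III (8+).
Level 16 falls in the 12-17 band.
Grid: Level 12-17 × Category III = 23-30 months.

23-30 months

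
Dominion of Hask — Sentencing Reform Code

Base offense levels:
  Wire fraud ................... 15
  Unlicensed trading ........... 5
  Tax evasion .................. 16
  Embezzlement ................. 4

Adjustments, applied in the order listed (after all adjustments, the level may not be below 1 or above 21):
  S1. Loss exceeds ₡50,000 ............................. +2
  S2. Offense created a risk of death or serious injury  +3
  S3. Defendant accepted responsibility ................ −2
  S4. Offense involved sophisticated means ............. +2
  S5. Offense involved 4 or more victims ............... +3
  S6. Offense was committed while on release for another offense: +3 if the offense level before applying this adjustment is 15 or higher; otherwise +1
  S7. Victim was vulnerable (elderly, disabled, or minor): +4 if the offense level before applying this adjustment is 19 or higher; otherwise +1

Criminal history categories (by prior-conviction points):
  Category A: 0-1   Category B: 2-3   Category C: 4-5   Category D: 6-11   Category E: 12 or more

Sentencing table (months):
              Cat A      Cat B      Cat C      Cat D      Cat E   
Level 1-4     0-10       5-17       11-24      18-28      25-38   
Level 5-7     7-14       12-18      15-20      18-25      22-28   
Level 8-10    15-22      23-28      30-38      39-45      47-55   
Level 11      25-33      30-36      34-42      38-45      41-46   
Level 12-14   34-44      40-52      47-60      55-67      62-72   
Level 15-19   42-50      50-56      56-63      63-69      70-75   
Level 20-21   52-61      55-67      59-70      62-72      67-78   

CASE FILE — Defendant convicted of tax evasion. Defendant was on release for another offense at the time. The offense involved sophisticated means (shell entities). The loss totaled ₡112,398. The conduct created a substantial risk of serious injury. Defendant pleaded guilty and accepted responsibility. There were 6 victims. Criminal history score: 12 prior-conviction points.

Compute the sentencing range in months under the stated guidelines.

67-78 months

Base offense level for tax evasion: 16.
S1 applies: 16 + 2 = 18.
S2 applies: 18 + 3 = 21.
S3 applies: 21 − 2 = 19.
S4 applies: 19 + 2 = 21.
S5 applies: 21 + 3 = 24.
S6 applies (level before this adjustment is 24 ≥ 15, so +3): 24 + 3 = 27.
Level 27 exceeds the maximum of 21; capped at 21.
Final offense level: 21.
Criminal history: 12 prior points → Category E (12+).
Level 21 falls in the 20-21 band.
Grid: Level 20-21 × Category E = 67-78 months.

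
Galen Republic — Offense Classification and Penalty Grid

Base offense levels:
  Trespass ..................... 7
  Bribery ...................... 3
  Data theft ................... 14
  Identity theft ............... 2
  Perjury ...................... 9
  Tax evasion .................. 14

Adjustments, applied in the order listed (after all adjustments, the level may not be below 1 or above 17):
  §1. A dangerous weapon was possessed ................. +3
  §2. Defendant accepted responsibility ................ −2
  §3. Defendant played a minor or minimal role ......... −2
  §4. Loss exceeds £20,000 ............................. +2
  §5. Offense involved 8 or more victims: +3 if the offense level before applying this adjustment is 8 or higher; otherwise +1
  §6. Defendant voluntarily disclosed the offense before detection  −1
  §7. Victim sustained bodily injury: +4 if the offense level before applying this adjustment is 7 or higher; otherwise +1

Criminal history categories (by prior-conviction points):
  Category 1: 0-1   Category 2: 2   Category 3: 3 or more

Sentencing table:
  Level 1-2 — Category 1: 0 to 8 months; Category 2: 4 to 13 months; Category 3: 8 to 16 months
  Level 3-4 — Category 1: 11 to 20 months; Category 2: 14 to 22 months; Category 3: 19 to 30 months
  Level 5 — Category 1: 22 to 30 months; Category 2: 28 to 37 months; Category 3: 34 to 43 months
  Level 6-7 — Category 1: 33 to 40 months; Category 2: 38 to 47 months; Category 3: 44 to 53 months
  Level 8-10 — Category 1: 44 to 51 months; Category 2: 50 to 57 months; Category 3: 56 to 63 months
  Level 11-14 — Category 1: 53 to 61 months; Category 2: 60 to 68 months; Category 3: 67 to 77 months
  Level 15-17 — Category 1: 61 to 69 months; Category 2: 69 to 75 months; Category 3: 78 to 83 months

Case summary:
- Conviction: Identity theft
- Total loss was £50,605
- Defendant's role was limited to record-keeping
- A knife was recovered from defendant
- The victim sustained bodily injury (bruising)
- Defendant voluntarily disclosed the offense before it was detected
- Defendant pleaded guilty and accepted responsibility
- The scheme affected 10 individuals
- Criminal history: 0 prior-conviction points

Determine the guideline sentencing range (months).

Base offense level for identity theft: 2.
§1 applies: 2 + 3 = 5.
§2 applies: 5 − 2 = 3.
§3 applies: 3 − 2 = 1.
§4 applies: 1 + 2 = 3.
§5 applies (level before this adjustment is 3 < 8, so +1): 3 + 1 = 4.
§6 applies: 4 − 1 = 3.
§7 applies (level before this adjustment is 3 < 7, so +1): 3 + 1 = 4.
Final offense level: 4.
Criminal history: 0 prior points → Category 1 (0-1).
Level 4 falls in the 3-4 band.
Grid: Level 3-4 × Category 1 = 11-20 months.

11-20 months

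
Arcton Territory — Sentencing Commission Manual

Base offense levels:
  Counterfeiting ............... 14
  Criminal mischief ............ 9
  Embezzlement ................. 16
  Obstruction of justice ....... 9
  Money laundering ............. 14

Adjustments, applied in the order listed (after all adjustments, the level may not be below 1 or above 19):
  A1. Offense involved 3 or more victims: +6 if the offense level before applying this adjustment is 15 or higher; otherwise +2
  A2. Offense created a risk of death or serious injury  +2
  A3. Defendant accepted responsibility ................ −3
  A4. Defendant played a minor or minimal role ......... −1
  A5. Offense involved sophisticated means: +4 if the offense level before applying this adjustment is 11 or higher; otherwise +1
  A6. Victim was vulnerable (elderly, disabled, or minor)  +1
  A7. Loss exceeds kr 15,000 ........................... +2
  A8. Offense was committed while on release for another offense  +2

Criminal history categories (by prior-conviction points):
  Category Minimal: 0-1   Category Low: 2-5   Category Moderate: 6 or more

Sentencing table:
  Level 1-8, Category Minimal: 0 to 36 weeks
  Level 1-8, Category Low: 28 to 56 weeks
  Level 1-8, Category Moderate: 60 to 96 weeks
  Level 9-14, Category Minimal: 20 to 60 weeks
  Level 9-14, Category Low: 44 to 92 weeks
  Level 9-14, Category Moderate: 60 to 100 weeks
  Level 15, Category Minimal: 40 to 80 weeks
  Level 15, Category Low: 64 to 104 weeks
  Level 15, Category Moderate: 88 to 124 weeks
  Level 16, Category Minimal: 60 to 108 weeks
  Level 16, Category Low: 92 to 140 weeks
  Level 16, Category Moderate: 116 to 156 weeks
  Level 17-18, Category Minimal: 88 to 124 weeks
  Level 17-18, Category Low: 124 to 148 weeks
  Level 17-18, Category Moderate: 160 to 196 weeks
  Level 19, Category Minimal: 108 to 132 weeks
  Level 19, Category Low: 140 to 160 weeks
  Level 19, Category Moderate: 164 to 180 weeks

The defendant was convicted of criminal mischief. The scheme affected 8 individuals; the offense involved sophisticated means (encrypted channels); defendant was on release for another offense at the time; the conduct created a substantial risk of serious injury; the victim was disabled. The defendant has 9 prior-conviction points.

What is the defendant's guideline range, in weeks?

Base offense level for criminal mischief: 9.
A1 applies (level before this adjustment is 9 < 15, so +2): 9 + 2 = 11.
A2 applies: 11 + 2 = 13.
A3 does not apply.
A4 does not apply.
A5 applies (level before this adjustment is 13 ≥ 11, so +4): 13 + 4 = 17.
A6 applies: 17 + 1 = 18.
A8 applies: 18 + 2 = 20.
Level 20 exceeds the maximum of 19; capped at 19.
Final offense level: 19.
Criminal history: 9 prior points → Category Moderate (6+).
Level 19 falls in the 19 band.
Grid: Level 19 × Category Moderate = 164-180 weeks.

164-180 weeks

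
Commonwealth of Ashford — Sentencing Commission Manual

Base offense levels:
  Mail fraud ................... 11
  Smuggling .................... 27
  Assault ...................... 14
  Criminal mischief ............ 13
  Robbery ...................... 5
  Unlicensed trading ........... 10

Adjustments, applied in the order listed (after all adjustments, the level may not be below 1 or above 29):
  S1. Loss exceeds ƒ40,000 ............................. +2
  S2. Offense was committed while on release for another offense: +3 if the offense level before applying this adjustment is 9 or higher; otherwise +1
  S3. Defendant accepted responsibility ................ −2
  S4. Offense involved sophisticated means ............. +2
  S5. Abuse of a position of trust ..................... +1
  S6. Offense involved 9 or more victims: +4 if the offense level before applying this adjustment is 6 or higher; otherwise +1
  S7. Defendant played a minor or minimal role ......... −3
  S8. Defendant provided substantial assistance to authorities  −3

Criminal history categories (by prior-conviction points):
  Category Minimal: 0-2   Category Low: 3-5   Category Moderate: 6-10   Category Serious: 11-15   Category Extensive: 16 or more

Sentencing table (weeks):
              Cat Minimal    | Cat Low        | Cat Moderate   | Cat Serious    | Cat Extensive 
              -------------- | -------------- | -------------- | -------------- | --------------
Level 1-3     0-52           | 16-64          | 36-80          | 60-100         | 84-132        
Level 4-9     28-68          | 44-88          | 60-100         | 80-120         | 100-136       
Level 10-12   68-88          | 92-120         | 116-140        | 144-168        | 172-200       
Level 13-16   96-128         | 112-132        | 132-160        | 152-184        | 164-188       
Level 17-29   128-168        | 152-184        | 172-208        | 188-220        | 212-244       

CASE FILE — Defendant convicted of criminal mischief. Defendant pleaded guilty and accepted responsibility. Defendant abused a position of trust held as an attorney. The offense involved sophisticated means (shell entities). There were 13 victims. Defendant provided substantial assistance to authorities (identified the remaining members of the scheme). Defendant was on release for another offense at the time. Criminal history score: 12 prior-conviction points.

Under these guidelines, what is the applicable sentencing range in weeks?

188-220 weeks

Base offense level for criminal mischief: 13.
S2 applies (level before this adjustment is 13 ≥ 9, so +3): 13 + 3 = 16.
S3 applies: 16 − 2 = 14.
S4 applies: 14 + 2 = 16.
S5 applies: 16 + 1 = 17.
S6 applies (level before this adjustment is 17 ≥ 6, so +4): 17 + 4 = 21.
S8 applies: 21 − 3 = 18.
Final offense level: 18.
Criminal history: 12 prior points → Category Serious (11-15).
Level 18 falls in the 17-29 band.
Grid: Level 17-29 × Category Serious = 188-220 weeks.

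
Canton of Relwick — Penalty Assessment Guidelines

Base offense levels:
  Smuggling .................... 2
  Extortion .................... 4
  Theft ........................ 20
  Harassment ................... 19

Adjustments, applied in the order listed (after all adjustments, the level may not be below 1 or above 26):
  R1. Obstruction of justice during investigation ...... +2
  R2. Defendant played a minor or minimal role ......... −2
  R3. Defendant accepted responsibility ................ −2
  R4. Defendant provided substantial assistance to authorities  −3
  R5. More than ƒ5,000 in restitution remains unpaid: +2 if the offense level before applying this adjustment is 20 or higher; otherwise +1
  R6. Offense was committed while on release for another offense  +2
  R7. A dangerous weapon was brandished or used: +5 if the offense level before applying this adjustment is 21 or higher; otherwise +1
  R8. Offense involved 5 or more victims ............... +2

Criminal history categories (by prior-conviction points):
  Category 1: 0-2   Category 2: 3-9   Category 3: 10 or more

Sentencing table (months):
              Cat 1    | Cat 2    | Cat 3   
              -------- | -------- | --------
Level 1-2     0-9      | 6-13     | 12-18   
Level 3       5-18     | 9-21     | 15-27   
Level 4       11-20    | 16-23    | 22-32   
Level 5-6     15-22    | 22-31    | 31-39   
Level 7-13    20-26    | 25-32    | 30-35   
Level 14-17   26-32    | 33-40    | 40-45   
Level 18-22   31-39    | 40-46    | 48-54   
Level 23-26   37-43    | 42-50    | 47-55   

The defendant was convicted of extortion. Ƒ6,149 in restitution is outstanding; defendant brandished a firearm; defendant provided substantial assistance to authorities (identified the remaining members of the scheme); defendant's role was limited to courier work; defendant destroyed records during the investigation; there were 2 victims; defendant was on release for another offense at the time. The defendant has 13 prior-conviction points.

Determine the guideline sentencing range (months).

Base offense level for extortion: 4.
R1 applies: 4 + 2 = 6.
R2 applies: 6 − 2 = 4.
R3 does not apply.
R4 applies: 4 − 3 = 1.
R5 applies (level before this adjustment is 1 < 20, so +1): 1 + 1 = 2.
R6 applies: 2 + 2 = 4.
R7 applies (level before this adjustment is 4 < 21, so +1): 4 + 1 = 5.
R8 does not apply.
Final offense level: 5.
Criminal history: 13 prior points → Category 3 (10+).
Level 5 falls in the 5-6 band.
Grid: Level 5-6 × Category 3 = 31-39 months.

31-39 months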